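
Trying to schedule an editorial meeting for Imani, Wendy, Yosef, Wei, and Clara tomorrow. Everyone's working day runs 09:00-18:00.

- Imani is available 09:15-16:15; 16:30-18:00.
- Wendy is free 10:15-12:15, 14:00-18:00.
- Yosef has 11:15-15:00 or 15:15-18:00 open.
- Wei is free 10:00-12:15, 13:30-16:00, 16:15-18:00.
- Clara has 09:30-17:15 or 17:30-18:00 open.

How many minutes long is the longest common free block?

Imani ∩ Wendy: 10:15-12:15, 14:00-16:15, 16:30-18:00.
Imani ∩ Wendy ∩ Yosef: 11:15-12:15, 14:00-15:00, 15:15-16:15, 16:30-18:00.
Imani ∩ Wendy ∩ Yosef ∩ Wei: 11:15-12:15, 14:00-15:00, 15:15-16:00, 16:30-18:00.
Imani ∩ Wendy ∩ Yosef ∩ Wei ∩ Clara: 11:15-12:15, 14:00-15:00, 15:15-16:00, 16:30-17:15, 17:30-18:00.
The longest is 11:15-12:15 at 60 minutes.

60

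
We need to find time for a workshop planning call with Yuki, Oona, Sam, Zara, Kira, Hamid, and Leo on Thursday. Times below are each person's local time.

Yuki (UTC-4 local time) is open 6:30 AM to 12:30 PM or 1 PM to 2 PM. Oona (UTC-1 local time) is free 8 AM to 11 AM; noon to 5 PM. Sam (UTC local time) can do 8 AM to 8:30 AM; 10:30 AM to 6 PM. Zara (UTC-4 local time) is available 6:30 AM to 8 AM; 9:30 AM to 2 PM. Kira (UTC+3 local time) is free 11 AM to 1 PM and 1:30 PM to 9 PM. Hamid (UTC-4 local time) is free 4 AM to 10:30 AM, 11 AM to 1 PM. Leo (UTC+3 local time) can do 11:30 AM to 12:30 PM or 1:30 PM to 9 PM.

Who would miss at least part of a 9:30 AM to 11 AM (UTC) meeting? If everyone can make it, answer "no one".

Yuki in UTC: 10:30-16:30, 17:00-18:00 (add 4h to convert from UTC-4).
Oona in UTC: 09:00-12:00, 13:00-18:00 (add 1h to convert from UTC-1).
Sam in UTC: 08:00-08:30, 10:30-18:00.
Zara in UTC: 10:30-12:00, 13:30-18:00 (add 4h to convert from UTC-4).
Kira in UTC: 08:00-10:00, 10:30-18:00 (subtract 3h to convert from UTC+3).
Hamid in UTC: 08:00-14:30, 15:00-17:00 (add 4h to convert from UTC-4).
Leo in UTC: 08:30-09:30, 10:30-18:00 (subtract 3h to convert from UTC+3).
Yuki: not fully free for 09:30-11:00. Oona: free for 09:30-11:00. Sam: not fully free for 09:30-11:00. Zara: not fully free for 09:30-11:00. Kira: not fully free for 09:30-11:00. Hamid: free for 09:30-11:00. Leo: not fully free for 09:30-11:00.

Kira, Leo, Sam, Yuki, Zara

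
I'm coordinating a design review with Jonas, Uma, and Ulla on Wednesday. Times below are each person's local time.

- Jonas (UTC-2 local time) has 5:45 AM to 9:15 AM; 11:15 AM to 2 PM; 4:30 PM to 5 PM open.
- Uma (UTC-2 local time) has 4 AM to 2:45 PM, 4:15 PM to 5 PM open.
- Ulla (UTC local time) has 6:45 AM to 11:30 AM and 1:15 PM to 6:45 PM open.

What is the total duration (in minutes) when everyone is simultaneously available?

Jonas in UTC: 07:45-11:15, 13:15-16:00, 18:30-19:00 (add 2h to convert from UTC-2).
Uma in UTC: 06:00-16:45, 18:15-19:00 (add 2h to convert from UTC-2).
Ulla in UTC: 06:45-11:30, 13:15-18:45.
Jonas ∩ Uma: 07:45-11:15, 13:15-16:00, 18:30-19:00.
Jonas ∩ Uma ∩ Ulla: 07:45-11:15, 13:15-16:00, 18:30-18:45.
Summing the common windows: 210 + 165 + 15 = 390 minutes.

390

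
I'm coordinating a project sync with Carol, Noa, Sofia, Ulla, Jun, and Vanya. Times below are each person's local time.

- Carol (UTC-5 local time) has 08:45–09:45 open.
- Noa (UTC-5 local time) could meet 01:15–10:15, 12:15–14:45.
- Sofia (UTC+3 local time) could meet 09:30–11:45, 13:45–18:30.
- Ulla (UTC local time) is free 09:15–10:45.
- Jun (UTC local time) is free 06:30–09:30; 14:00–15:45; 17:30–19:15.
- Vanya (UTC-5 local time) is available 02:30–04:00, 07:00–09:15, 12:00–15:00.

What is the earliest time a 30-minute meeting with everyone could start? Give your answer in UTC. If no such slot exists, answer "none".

Carol in UTC: 13:45-14:45 (add 5h to convert from UTC-5).
Noa in UTC: 06:15-15:15, 17:15-19:45 (add 5h to convert from UTC-5).
Sofia in UTC: 06:30-08:45, 10:45-15:30 (subtract 3h to convert from UTC+3).
Ulla in UTC: 09:15-10:45.
Jun in UTC: 06:30-09:30, 14:00-15:45, 17:30-19:15.
Vanya in UTC: 07:30-09:00, 12:00-14:15, 17:00-20:00 (add 5h to convert from UTC-5).
Carol ∩ Noa: 13:45-14:45.
Carol ∩ Noa ∩ Sofia: 13:45-14:45.
Carol ∩ Noa ∩ Sofia ∩ Ulla: ∅.
Carol ∩ Noa ∩ Sofia ∩ Ulla ∩ Jun: ∅.
Carol ∩ Noa ∩ Sofia ∩ Ulla ∩ Jun ∩ Vanya: ∅.
There is no time when everyone is free.
No common window is at least 30 minutes long.

none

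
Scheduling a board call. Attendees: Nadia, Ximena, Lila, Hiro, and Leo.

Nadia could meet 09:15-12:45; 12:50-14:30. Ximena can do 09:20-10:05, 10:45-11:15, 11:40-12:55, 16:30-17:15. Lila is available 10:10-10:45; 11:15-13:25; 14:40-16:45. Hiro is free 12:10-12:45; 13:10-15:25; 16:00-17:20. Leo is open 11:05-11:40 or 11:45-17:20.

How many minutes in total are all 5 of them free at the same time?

35

Nadia ∩ Ximena: 09:20-10:05, 10:45-11:15, 11:40-12:45, 12:50-12:55.
Nadia ∩ Ximena ∩ Lila: 11:40-12:45, 12:50-12:55.
Nadia ∩ Ximena ∩ Lila ∩ Hiro: 12:10-12:45.
Nadia ∩ Ximena ∩ Lila ∩ Hiro ∩ Leo: 12:10-12:45.
That's a single block of 35 minutes.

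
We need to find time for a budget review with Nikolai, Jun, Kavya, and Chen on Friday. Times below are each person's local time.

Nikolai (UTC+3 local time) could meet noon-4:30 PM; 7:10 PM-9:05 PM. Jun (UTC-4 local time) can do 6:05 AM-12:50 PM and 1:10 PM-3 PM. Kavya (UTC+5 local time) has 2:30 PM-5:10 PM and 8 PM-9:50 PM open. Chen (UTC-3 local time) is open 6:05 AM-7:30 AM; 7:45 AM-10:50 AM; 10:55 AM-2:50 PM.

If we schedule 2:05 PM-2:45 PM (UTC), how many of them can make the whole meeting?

2

Nikolai in UTC: 09:00-13:30, 16:10-18:05 (subtract 3h to convert from UTC+3).
Jun in UTC: 10:05-16:50, 17:10-19:00 (add 4h to convert from UTC-4).
Kavya in UTC: 09:30-12:10, 15:00-16:50 (subtract 5h to convert from UTC+5).
Chen in UTC: 09:05-10:30, 10:45-13:50, 13:55-17:50 (add 3h to convert from UTC-3).
Jun and Chen can make the full 14:05-14:45 slot — that's 2.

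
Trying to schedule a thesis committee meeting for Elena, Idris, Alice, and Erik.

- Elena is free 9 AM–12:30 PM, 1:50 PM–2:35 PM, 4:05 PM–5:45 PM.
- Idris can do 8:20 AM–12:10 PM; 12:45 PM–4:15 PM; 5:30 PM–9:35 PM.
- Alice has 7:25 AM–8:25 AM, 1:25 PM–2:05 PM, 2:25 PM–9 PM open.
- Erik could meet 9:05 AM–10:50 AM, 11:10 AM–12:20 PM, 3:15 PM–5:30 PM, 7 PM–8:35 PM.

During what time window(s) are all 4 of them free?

16:05-16:15

Elena ∩ Idris: 09:00-12:10, 13:50-14:35, 16:05-16:15, 17:30-17:45.
Elena ∩ Idris ∩ Alice: 13:50-14:05, 14:25-14:35, 16:05-16:15, 17:30-17:45.
Elena ∩ Idris ∩ Alice ∩ Erik: 16:05-16:15.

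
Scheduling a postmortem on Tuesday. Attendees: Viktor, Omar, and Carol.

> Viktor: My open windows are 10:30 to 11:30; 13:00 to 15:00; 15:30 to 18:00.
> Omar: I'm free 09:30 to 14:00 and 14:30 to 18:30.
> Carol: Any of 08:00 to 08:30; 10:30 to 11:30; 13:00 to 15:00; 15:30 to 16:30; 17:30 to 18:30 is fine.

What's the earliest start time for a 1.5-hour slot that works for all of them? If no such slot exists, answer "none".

none

Viktor ∩ Omar: 10:30-11:30, 13:00-14:00, 14:30-15:00, 15:30-18:00.
Viktor ∩ Omar ∩ Carol: 10:30-11:30, 13:00-14:00, 14:30-15:00, 15:30-16:30, 17:30-18:00.
Those are the intersection windows.
No common window is at least 90 minutes long.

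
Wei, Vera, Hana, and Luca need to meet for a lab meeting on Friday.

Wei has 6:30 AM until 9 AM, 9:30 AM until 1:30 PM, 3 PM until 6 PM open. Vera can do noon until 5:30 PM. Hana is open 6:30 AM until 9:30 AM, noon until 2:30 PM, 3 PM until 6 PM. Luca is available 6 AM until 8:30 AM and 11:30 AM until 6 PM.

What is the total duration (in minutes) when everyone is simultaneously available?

Wei ∩ Vera: 12:00-13:30, 15:00-17:30.
Wei ∩ Vera ∩ Hana: 12:00-13:30, 15:00-17:30.
Wei ∩ Vera ∩ Hana ∩ Luca: 12:00-13:30, 15:00-17:30.
Summing the common windows: 90 + 150 = 240 minutes.

240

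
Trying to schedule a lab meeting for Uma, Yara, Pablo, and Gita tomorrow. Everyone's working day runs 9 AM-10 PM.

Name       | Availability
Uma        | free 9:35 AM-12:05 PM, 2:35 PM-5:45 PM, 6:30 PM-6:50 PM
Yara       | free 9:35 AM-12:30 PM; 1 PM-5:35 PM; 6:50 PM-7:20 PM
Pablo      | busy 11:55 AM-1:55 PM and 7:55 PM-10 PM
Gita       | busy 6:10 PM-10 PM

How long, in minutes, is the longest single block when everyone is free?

Uma free: 09:35-12:05, 14:35-17:45, 18:30-18:50.
Yara free: 09:35-12:30, 13:00-17:35, 18:50-19:20.
Pablo free: 09:00-11:55, 13:55-19:55 (invert busy blocks within the working day).
Gita free: 09:00-18:10 (invert busy blocks within the working day).
Uma ∩ Yara: 09:35-12:05, 14:35-17:35.
Uma ∩ Yara ∩ Pablo: 09:35-11:55, 14:35-17:35.
Uma ∩ Yara ∩ Pablo ∩ Gita: 09:35-11:55, 14:35-17:35.
Those are the intersection windows.
The longest is 14:35-17:35 at 180 minutes.

180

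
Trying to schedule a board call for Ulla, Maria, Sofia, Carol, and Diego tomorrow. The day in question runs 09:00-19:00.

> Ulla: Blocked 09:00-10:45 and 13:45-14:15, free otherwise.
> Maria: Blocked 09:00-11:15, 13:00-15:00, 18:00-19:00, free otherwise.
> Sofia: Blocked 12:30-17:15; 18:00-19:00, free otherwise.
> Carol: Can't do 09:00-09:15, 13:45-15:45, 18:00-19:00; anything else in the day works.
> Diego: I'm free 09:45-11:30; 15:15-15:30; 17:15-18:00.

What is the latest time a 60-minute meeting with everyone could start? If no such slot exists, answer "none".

Ulla free: 10:45-13:45, 14:15-19:00 (invert busy blocks within the working day).
Maria free: 11:15-13:00, 15:00-18:00 (invert busy blocks within the working day).
Sofia free: 09:00-12:30, 17:15-18:00 (invert busy blocks within the working day).
Carol free: 09:15-13:45, 15:45-18:00 (invert busy blocks within the working day).
Diego free: 09:45-11:30, 15:15-15:30, 17:15-18:00.
Ulla ∩ Maria: 11:15-13:00, 15:00-18:00.
Ulla ∩ Maria ∩ Sofia: 11:15-12:30, 17:15-18:00.
Ulla ∩ Maria ∩ Sofia ∩ Carol: 11:15-12:30, 17:15-18:00.
Ulla ∩ Maria ∩ Sofia ∩ Carol ∩ Diego: 11:15-11:30, 17:15-18:00.
So the common availability across everyone is 11:15-11:30, 17:15-18:00.
No common window is at least 60 minutes long.

none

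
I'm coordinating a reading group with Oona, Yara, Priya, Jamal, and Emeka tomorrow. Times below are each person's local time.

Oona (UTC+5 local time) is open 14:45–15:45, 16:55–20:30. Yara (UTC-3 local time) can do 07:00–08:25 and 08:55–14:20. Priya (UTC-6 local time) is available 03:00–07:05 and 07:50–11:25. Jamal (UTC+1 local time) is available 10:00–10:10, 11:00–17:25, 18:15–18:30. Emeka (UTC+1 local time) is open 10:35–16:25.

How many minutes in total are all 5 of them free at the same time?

210

Oona in UTC: 09:45-10:45, 11:55-15:30 (subtract 5h to convert from UTC+5).
Yara in UTC: 10:00-11:25, 11:55-17:20 (add 3h to convert from UTC-3).
Priya in UTC: 09:00-13:05, 13:50-17:25 (add 6h to convert from UTC-6).
Jamal in UTC: 09:00-09:10, 10:00-16:25, 17:15-17:30 (subtract 1h to convert from UTC+1).
Emeka in UTC: 09:35-15:25 (subtract 1h to convert from UTC+1).
Oona ∩ Yara: 10:00-10:45, 11:55-15:30.
Oona ∩ Yara ∩ Priya: 10:00-10:45, 11:55-13:05, 13:50-15:30.
Oona ∩ Yara ∩ Priya ∩ Jamal: 10:00-10:45, 11:55-13:05, 13:50-15:30.
Oona ∩ Yara ∩ Priya ∩ Jamal ∩ Emeka: 10:00-10:45, 11:55-13:05, 13:50-15:25.
Summing the common windows: 45 + 70 + 95 = 210 minutes.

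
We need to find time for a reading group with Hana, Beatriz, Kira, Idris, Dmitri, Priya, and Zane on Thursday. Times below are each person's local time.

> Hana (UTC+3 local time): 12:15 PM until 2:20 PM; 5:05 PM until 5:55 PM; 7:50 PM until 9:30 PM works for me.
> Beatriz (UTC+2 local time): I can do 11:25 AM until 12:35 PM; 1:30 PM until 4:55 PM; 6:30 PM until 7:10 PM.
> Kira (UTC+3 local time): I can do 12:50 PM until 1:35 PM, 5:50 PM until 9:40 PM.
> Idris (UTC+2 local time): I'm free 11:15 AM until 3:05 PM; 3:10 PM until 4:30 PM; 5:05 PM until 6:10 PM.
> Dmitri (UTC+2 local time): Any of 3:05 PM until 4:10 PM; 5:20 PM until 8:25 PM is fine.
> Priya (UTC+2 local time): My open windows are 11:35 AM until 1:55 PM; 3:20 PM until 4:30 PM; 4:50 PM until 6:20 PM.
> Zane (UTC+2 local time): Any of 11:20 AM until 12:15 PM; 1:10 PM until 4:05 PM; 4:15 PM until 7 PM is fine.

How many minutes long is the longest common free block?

0

Hana in UTC: 09:15-11:20, 14:05-14:55, 16:50-18:30 (subtract 3h to convert from UTC+3).
Beatriz in UTC: 09:25-10:35, 11:30-14:55, 16:30-17:10 (subtract 2h to convert from UTC+2).
Kira in UTC: 09:50-10:35, 14:50-18:40 (subtract 3h to convert from UTC+3).
Idris in UTC: 09:15-13:05, 13:10-14:30, 15:05-16:10 (subtract 2h to convert from UTC+2).
Dmitri in UTC: 13:05-14:10, 15:20-18:25 (subtract 2h to convert from UTC+2).
Priya in UTC: 09:35-11:55, 13:20-14:30, 14:50-16:20 (subtract 2h to convert from UTC+2).
Zane in UTC: 09:20-10:15, 11:10-14:05, 14:15-17:00 (subtract 2h to convert from UTC+2).
Hana ∩ Beatriz: 09:25-10:35, 14:05-14:55, 16:50-17:10.
Hana ∩ Beatriz ∩ Kira: 09:50-10:35, 14:50-14:55, 16:50-17:10.
Hana ∩ Beatriz ∩ Kira ∩ Idris: 09:50-10:35.
Hana ∩ Beatriz ∩ Kira ∩ Idris ∩ Dmitri: ∅.
Hana ∩ Beatriz ∩ Kira ∩ Idris ∩ Dmitri ∩ Priya: ∅.
Hana ∩ Beatriz ∩ Kira ∩ Idris ∩ Dmitri ∩ Priya ∩ Zane: ∅.
There is no time when everyone is free.
No common window exists, so the longest block is 0 minutes.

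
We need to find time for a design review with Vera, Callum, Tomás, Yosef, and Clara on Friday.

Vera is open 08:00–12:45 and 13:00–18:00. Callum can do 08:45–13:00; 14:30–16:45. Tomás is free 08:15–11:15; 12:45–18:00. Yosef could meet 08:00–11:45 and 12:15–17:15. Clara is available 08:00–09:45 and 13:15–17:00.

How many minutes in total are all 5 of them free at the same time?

Vera ∩ Callum: 08:45-12:45, 14:30-16:45.
Vera ∩ Callum ∩ Tomás: 08:45-11:15, 14:30-16:45.
Vera ∩ Callum ∩ Tomás ∩ Yosef: 08:45-11:15, 14:30-16:45.
Vera ∩ Callum ∩ Tomás ∩ Yosef ∩ Clara: 08:45-09:45, 14:30-16:45.
Summing the common windows: 60 + 135 = 195 minutes.

195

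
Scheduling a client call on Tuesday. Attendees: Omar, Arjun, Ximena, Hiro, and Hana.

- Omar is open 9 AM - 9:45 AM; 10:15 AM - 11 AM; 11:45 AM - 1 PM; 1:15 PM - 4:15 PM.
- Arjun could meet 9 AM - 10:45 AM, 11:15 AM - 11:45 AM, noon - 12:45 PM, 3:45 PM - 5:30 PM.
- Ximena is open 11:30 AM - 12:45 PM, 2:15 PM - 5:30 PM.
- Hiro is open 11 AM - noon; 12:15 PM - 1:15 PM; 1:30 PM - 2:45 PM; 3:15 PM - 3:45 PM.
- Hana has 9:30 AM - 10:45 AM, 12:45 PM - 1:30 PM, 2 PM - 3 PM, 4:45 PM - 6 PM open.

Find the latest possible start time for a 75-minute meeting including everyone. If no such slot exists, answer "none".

Omar ∩ Arjun: 09:00-09:45, 10:15-10:45, 12:00-12:45, 15:45-16:15.
Omar ∩ Arjun ∩ Ximena: 12:00-12:45, 15:45-16:15.
Omar ∩ Arjun ∩ Ximena ∩ Hiro: 12:15-12:45.
Omar ∩ Arjun ∩ Ximena ∩ Hiro ∩ Hana: ∅.
There is no time when everyone is free.
No common window is at least 75 minutes long.

none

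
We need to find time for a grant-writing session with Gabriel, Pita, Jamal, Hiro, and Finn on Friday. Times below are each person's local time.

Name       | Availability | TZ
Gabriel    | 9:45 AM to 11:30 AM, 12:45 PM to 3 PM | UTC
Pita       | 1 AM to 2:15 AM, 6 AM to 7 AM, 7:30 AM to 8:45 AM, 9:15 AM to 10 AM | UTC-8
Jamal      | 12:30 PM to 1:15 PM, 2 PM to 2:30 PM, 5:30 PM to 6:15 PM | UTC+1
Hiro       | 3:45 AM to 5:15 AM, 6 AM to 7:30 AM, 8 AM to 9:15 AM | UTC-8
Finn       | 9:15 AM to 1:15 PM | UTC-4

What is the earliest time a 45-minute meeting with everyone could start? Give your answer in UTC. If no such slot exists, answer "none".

none

Gabriel in UTC: 09:45-11:30, 12:45-15:00.
Pita in UTC: 09:00-10:15, 14:00-15:00, 15:30-16:45, 17:15-18:00 (add 8h to convert from UTC-8).
Jamal in UTC: 11:30-12:15, 13:00-13:30, 16:30-17:15 (subtract 1h to convert from UTC+1).
Hiro in UTC: 11:45-13:15, 14:00-15:30, 16:00-17:15 (add 8h to convert from UTC-8).
Finn in UTC: 13:15-17:15 (add 4h to convert from UTC-4).
Gabriel ∩ Pita: 09:45-10:15, 14:00-15:00.
Gabriel ∩ Pita ∩ Jamal: ∅.
Gabriel ∩ Pita ∩ Jamal ∩ Hiro: ∅.
Gabriel ∩ Pita ∩ Jamal ∩ Hiro ∩ Finn: ∅.
There is no time when everyone is free.
No common window is at least 45 minutes long.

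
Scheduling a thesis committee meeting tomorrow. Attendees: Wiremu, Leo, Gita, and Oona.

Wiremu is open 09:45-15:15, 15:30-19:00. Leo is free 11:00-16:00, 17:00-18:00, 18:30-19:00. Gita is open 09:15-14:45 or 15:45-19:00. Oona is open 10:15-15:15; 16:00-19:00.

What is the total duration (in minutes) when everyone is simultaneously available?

315

Wiremu ∩ Leo: 11:00-15:15, 15:30-16:00, 17:00-18:00, 18:30-19:00.
Wiremu ∩ Leo ∩ Gita: 11:00-14:45, 15:45-16:00, 17:00-18:00, 18:30-19:00.
Wiremu ∩ Leo ∩ Gita ∩ Oona: 11:00-14:45, 17:00-18:00, 18:30-19:00.
Summing the common windows: 225 + 60 + 30 = 315 minutes.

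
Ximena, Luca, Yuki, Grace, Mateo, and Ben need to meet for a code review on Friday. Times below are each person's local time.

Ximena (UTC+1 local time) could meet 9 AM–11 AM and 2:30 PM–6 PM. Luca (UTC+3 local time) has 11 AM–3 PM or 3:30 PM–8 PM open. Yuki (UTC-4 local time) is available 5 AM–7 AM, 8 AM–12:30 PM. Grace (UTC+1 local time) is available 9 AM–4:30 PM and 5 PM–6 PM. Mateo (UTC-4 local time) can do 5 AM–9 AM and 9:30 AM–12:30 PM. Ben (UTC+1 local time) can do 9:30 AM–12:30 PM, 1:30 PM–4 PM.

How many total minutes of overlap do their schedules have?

Ximena in UTC: 08:00-10:00, 13:30-17:00 (subtract 1h to convert from UTC+1).
Luca in UTC: 08:00-12:00, 12:30-17:00 (subtract 3h to convert from UTC+3).
Yuki in UTC: 09:00-11:00, 12:00-16:30 (add 4h to convert from UTC-4).
Grace in UTC: 08:00-15:30, 16:00-17:00 (subtract 1h to convert from UTC+1).
Mateo in UTC: 09:00-13:00, 13:30-16:30 (add 4h to convert from UTC-4).
Ben in UTC: 08:30-11:30, 12:30-15:00 (subtract 1h to convert from UTC+1).
Ximena ∩ Luca: 08:00-10:00, 13:30-17:00.
Ximena ∩ Luca ∩ Yuki: 09:00-10:00, 13:30-16:30.
Ximena ∩ Luca ∩ Yuki ∩ Grace: 09:00-10:00, 13:30-15:30, 16:00-16:30.
Ximena ∩ Luca ∩ Yuki ∩ Grace ∩ Mateo: 09:00-10:00, 13:30-15:30, 16:00-16:30.
Ximena ∩ Luca ∩ Yuki ∩ Grace ∩ Mateo ∩ Ben: 09:00-10:00, 13:30-15:00.
Summing the common windows: 60 + 90 = 150 minutes.

150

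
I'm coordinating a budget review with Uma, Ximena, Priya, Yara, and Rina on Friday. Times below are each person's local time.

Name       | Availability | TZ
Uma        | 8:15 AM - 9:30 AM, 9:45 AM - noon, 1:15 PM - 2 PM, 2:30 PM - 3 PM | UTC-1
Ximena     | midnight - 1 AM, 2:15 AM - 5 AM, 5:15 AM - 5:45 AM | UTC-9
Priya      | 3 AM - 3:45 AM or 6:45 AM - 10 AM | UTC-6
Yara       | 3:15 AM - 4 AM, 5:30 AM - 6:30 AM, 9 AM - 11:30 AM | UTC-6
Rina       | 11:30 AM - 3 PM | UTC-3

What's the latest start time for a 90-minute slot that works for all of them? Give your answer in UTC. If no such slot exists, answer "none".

Uma in UTC: 09:15-10:30, 10:45-13:00, 14:15-15:00, 15:30-16:00 (add 1h to convert from UTC-1).
Ximena in UTC: 09:00-10:00, 11:15-14:00, 14:15-14:45 (add 9h to convert from UTC-9).
Priya in UTC: 09:00-09:45, 12:45-16:00 (add 6h to convert from UTC-6).
Yara in UTC: 09:15-10:00, 11:30-12:30, 15:00-17:30 (add 6h to convert from UTC-6).
Rina in UTC: 14:30-18:00 (add 3h to convert from UTC-3).
Uma ∩ Ximena: 09:15-10:00, 11:15-13:00, 14:15-14:45.
Uma ∩ Ximena ∩ Priya: 09:15-09:45, 12:45-13:00, 14:15-14:45.
Uma ∩ Ximena ∩ Priya ∩ Yara: 09:15-09:45.
Uma ∩ Ximena ∩ Priya ∩ Yara ∩ Rina: ∅.
There is no time when everyone is free.
No common window is at least 90 minutes long.

none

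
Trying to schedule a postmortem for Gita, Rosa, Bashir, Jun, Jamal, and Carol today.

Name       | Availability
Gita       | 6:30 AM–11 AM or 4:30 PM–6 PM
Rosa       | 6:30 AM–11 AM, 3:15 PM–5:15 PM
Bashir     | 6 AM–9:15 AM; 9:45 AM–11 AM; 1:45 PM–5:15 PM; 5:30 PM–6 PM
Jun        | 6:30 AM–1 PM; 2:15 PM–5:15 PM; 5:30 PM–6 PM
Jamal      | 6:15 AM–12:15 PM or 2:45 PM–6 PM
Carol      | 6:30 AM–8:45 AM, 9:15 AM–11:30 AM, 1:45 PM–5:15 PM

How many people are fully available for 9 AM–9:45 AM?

4

Gita, Rosa, Jun, and Jamal can make the full 09:00-09:45 slot — that's 4.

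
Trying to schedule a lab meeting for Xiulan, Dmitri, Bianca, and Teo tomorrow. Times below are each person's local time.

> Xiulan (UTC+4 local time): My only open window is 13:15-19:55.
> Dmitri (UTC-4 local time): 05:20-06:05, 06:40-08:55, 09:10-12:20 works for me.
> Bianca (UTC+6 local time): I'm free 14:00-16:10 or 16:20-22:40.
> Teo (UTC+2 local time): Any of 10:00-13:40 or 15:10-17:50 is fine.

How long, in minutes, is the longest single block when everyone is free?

Xiulan in UTC: 09:15-15:55 (subtract 4h to convert from UTC+4).
Dmitri in UTC: 09:20-10:05, 10:40-12:55, 13:10-16:20 (add 4h to convert from UTC-4).
Bianca in UTC: 08:00-10:10, 10:20-16:40 (subtract 6h to convert from UTC+6).
Teo in UTC: 08:00-11:40, 13:10-15:50 (subtract 2h to convert from UTC+2).
Xiulan ∩ Dmitri: 09:20-10:05, 10:40-12:55, 13:10-15:55.
Xiulan ∩ Dmitri ∩ Bianca: 09:20-10:05, 10:40-12:55, 13:10-15:55.
Xiulan ∩ Dmitri ∩ Bianca ∩ Teo: 09:20-10:05, 10:40-11:40, 13:10-15:50.
Those are the intersection windows.
The longest is 13:10-15:50 at 160 minutes.

160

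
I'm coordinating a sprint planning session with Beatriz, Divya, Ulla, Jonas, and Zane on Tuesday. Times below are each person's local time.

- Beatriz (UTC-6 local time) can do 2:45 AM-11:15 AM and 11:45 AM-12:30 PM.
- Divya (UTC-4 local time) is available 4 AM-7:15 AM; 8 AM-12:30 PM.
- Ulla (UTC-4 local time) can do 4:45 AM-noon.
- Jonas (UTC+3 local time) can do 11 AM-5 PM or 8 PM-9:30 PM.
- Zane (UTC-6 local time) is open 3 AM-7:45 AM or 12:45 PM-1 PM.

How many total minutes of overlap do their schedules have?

Beatriz in UTC: 08:45-17:15, 17:45-18:30 (add 6h to convert from UTC-6).
Divya in UTC: 08:00-11:15, 12:00-16:30 (add 4h to convert from UTC-4).
Ulla in UTC: 08:45-16:00 (add 4h to convert from UTC-4).
Jonas in UTC: 08:00-14:00, 17:00-18:30 (subtract 3h to convert from UTC+3).
Zane in UTC: 09:00-13:45, 18:45-19:00 (add 6h to convert from UTC-6).
Beatriz ∩ Divya: 08:45-11:15, 12:00-16:30.
Beatriz ∩ Divya ∩ Ulla: 08:45-11:15, 12:00-16:00.
Beatriz ∩ Divya ∩ Ulla ∩ Jonas: 08:45-11:15, 12:00-14:00.
Beatriz ∩ Divya ∩ Ulla ∩ Jonas ∩ Zane: 09:00-11:15, 12:00-13:45.
Summing the common windows: 135 + 105 = 240 minutes.

240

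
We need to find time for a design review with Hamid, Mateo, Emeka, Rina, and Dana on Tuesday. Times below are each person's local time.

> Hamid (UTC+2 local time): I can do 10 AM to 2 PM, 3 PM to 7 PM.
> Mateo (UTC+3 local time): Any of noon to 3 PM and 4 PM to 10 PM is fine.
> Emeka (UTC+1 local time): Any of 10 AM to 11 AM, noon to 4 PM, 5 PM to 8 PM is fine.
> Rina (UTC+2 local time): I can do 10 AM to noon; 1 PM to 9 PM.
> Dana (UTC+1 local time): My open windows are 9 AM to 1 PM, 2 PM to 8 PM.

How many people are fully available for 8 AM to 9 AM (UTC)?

3

Hamid in UTC: 08:00-12:00, 13:00-17:00 (subtract 2h to convert from UTC+2).
Mateo in UTC: 09:00-12:00, 13:00-19:00 (subtract 3h to convert from UTC+3).
Emeka in UTC: 09:00-10:00, 11:00-15:00, 16:00-19:00 (subtract 1h to convert from UTC+1).
Rina in UTC: 08:00-10:00, 11:00-19:00 (subtract 2h to convert from UTC+2).
Dana in UTC: 08:00-12:00, 13:00-19:00 (subtract 1h to convert from UTC+1).
Hamid, Rina, and Dana can make the full 08:00-09:00 slot — that's 3.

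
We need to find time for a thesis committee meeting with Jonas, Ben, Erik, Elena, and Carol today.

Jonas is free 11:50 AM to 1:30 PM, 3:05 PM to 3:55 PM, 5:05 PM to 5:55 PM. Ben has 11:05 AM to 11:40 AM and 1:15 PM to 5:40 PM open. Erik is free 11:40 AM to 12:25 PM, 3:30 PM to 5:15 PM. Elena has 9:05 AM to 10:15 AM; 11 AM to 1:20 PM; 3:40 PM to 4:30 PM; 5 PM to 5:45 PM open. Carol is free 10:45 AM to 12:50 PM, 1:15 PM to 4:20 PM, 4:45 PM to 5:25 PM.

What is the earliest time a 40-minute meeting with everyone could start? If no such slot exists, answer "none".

Jonas ∩ Ben: 13:15-13:30, 15:05-15:55, 17:05-17:40.
Jonas ∩ Ben ∩ Erik: 15:30-15:55, 17:05-17:15.
Jonas ∩ Ben ∩ Erik ∩ Elena: 15:40-15:55, 17:05-17:15.
Jonas ∩ Ben ∩ Erik ∩ Elena ∩ Carol: 15:40-15:55, 17:05-17:15.
So the common availability across everyone is 15:40-15:55, 17:05-17:15.
No common window is at least 40 minutes long.

none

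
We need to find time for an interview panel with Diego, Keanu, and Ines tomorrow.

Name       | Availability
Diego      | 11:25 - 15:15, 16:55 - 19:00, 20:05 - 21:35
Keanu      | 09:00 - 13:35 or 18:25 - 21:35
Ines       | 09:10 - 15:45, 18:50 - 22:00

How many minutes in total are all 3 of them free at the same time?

230

Diego ∩ Keanu: 11:25-13:35, 18:25-19:00, 20:05-21:35.
Diego ∩ Keanu ∩ Ines: 11:25-13:35, 18:50-19:00, 20:05-21:35.
Those are the intersection windows.
Summing the common windows: 130 + 10 + 90 = 230 minutes.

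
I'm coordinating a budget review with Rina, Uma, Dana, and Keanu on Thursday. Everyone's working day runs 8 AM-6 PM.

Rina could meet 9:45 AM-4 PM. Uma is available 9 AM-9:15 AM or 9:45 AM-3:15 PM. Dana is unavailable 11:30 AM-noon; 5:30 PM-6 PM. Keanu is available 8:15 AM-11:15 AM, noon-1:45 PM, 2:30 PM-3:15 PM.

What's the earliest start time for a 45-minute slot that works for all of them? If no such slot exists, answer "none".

Rina free: 09:45-16:00.
Uma free: 09:00-09:15, 09:45-15:15.
Dana free: 08:00-11:30, 12:00-17:30 (invert busy blocks within the working day).
Keanu free: 08:15-11:15, 12:00-13:45, 14:30-15:15.
Rina ∩ Uma: 09:45-15:15.
Rina ∩ Uma ∩ Dana: 09:45-11:30, 12:00-15:15.
Rina ∩ Uma ∩ Dana ∩ Keanu: 09:45-11:15, 12:00-13:45, 14:30-15:15.
So the common availability across everyone is 09:45-11:15, 12:00-13:45, 14:30-15:15.
The first common window of at least 45 minutes is 09:45-11:15, so the earliest start is 09:45.

09:45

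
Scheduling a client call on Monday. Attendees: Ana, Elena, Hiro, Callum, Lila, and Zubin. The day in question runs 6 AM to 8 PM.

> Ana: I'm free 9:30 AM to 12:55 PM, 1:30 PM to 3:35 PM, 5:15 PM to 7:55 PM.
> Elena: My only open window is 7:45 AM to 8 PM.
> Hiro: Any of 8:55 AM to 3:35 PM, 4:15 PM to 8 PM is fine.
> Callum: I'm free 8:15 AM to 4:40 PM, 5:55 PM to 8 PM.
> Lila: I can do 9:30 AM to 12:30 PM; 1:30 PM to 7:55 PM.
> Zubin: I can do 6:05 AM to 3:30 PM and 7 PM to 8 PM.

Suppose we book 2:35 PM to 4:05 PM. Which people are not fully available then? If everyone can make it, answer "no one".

Ana, Hiro, Zubin

Ana: not fully free for 14:35-16:05. Elena: free for 14:35-16:05. Hiro: not fully free for 14:35-16:05. Callum: free for 14:35-16:05. Lila: free for 14:35-16:05. Zubin: not fully free for 14:35-16:05.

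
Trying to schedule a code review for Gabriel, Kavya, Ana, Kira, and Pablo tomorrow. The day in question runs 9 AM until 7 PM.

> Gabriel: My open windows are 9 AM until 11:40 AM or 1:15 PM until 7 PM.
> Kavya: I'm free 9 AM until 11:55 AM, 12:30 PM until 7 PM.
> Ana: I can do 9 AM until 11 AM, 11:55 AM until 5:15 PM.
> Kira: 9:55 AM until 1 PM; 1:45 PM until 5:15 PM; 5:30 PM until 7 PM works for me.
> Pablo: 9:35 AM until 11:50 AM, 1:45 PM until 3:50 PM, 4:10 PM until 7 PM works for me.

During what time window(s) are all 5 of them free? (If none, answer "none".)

Gabriel ∩ Kavya: 09:00-11:40, 13:15-19:00.
Gabriel ∩ Kavya ∩ Ana: 09:00-11:00, 13:15-17:15.
Gabriel ∩ Kavya ∩ Ana ∩ Kira: 09:55-11:00, 13:45-17:15.
Gabriel ∩ Kavya ∩ Ana ∩ Kira ∩ Pablo: 09:55-11:00, 13:45-15:50, 16:10-17:15.

09:55-11:00, 13:45-15:50, 16:10-17:15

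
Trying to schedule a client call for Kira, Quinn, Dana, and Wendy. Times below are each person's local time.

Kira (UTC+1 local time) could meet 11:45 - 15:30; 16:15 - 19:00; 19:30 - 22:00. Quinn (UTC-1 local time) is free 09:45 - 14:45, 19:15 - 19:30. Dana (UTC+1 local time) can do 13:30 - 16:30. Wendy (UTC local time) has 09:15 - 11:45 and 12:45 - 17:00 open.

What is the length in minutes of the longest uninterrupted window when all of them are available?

105

Kira in UTC: 10:45-14:30, 15:15-18:00, 18:30-21:00 (subtract 1h to convert from UTC+1).
Quinn in UTC: 10:45-15:45, 20:15-20:30 (add 1h to convert from UTC-1).
Dana in UTC: 12:30-15:30 (subtract 1h to convert from UTC+1).
Wendy in UTC: 09:15-11:45, 12:45-17:00.
Kira ∩ Quinn: 10:45-14:30, 15:15-15:45, 20:15-20:30.
Kira ∩ Quinn ∩ Dana: 12:30-14:30, 15:15-15:30.
Kira ∩ Quinn ∩ Dana ∩ Wendy: 12:45-14:30, 15:15-15:30.
The longest is 12:45-14:30 at 105 minutes.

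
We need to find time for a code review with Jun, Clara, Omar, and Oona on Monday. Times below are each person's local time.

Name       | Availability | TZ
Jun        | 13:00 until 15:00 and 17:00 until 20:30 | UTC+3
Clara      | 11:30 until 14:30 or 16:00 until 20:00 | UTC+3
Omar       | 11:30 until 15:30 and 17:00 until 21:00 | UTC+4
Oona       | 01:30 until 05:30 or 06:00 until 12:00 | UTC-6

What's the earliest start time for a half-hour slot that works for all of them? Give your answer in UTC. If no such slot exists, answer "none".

10:00

Jun in UTC: 10:00-12:00, 14:00-17:30 (subtract 3h to convert from UTC+3).
Clara in UTC: 08:30-11:30, 13:00-17:00 (subtract 3h to convert from UTC+3).
Omar in UTC: 07:30-11:30, 13:00-17:00 (subtract 4h to convert from UTC+4).
Oona in UTC: 07:30-11:30, 12:00-18:00 (add 6h to convert from UTC-6).
Jun ∩ Clara: 10:00-11:30, 14:00-17:00.
Jun ∩ Clara ∩ Omar: 10:00-11:30, 14:00-17:00.
Jun ∩ Clara ∩ Omar ∩ Oona: 10:00-11:30, 14:00-17:00.
So the common availability across everyone is 10:00-11:30, 14:00-17:00.
The first common window of at least 30 minutes is 10:00-11:30, so the earliest start is 10:00.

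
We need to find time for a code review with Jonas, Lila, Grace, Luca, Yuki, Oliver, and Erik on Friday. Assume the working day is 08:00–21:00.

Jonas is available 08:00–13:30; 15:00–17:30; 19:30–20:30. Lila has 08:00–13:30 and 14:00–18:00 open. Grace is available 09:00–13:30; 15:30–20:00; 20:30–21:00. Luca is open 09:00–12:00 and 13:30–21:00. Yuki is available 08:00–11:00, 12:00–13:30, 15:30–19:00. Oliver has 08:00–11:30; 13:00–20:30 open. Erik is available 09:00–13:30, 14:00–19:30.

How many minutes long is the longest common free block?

Jonas ∩ Lila: 08:00-13:30, 15:00-17:30.
Jonas ∩ Lila ∩ Grace: 09:00-13:30, 15:30-17:30.
Jonas ∩ Lila ∩ Grace ∩ Luca: 09:00-12:00, 15:30-17:30.
Jonas ∩ Lila ∩ Grace ∩ Luca ∩ Yuki: 09:00-11:00, 15:30-17:30.
Jonas ∩ Lila ∩ Grace ∩ Luca ∩ Yuki ∩ Oliver: 09:00-11:00, 15:30-17:30.
Jonas ∩ Lila ∩ Grace ∩ Luca ∩ Yuki ∩ Oliver ∩ Erik: 09:00-11:00, 15:30-17:30.
So the common availability across everyone is 09:00-11:00, 15:30-17:30.
The longest is 09:00-11:00 at 120 minutes.

120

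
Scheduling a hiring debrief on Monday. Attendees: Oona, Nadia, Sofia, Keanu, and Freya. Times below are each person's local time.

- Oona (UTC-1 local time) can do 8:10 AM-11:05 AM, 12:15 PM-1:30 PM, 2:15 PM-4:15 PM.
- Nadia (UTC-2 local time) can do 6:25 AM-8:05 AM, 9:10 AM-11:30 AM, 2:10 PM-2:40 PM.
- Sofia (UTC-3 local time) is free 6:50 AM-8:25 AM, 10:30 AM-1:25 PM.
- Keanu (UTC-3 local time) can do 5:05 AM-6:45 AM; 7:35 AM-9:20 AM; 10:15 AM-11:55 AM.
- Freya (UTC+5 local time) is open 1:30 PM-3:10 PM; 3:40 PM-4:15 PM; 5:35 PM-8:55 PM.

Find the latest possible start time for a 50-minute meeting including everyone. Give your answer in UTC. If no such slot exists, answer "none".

none

Oona in UTC: 09:10-12:05, 13:15-14:30, 15:15-17:15 (add 1h to convert from UTC-1).
Nadia in UTC: 08:25-10:05, 11:10-13:30, 16:10-16:40 (add 2h to convert from UTC-2).
Sofia in UTC: 09:50-11:25, 13:30-16:25 (add 3h to convert from UTC-3).
Keanu in UTC: 08:05-09:45, 10:35-12:20, 13:15-14:55 (add 3h to convert from UTC-3).
Freya in UTC: 08:30-10:10, 10:40-11:15, 12:35-15:55 (subtract 5h to convert from UTC+5).
Oona ∩ Nadia: 09:10-10:05, 11:10-12:05, 13:15-13:30, 16:10-16:40.
Oona ∩ Nadia ∩ Sofia: 09:50-10:05, 11:10-11:25, 16:10-16:25.
Oona ∩ Nadia ∩ Sofia ∩ Keanu: 11:10-11:25.
Oona ∩ Nadia ∩ Sofia ∩ Keanu ∩ Freya: 11:10-11:15.
No common window is at least 50 minutes long.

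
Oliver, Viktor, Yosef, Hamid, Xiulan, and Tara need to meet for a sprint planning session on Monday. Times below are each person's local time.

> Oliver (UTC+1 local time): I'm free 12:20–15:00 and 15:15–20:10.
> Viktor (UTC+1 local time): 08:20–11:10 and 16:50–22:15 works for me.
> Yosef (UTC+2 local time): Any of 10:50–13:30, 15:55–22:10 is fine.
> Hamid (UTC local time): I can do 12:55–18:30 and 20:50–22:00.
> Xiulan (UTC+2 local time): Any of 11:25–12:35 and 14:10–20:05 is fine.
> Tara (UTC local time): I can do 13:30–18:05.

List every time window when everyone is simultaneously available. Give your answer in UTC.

Oliver in UTC: 11:20-14:00, 14:15-19:10 (subtract 1h to convert from UTC+1).
Viktor in UTC: 07:20-10:10, 15:50-21:15 (subtract 1h to convert from UTC+1).
Yosef in UTC: 08:50-11:30, 13:55-20:10 (subtract 2h to convert from UTC+2).
Hamid in UTC: 12:55-18:30, 20:50-22:00.
Xiulan in UTC: 09:25-10:35, 12:10-18:05 (subtract 2h to convert from UTC+2).
Tara in UTC: 13:30-18:05.
Oliver ∩ Viktor: 15:50-19:10.
Oliver ∩ Viktor ∩ Yosef: 15:50-19:10.
Oliver ∩ Viktor ∩ Yosef ∩ Hamid: 15:50-18:30.
Oliver ∩ Viktor ∩ Yosef ∩ Hamid ∩ Xiulan: 15:50-18:05.
Oliver ∩ Viktor ∩ Yosef ∩ Hamid ∩ Xiulan ∩ Tara: 15:50-18:05.
So the common availability across everyone is 15:50-18:05.

15:50-18:05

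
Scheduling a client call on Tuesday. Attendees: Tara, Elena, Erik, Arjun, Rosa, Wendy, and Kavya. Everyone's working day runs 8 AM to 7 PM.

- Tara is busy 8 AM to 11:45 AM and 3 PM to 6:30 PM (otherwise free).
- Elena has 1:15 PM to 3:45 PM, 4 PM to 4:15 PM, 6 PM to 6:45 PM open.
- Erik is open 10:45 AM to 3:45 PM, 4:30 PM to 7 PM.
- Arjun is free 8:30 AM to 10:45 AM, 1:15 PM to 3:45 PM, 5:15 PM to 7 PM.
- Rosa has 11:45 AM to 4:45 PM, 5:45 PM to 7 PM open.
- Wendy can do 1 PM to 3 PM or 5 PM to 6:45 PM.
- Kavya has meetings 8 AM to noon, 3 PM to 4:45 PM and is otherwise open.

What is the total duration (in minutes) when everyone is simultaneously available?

120

Tara free: 11:45-15:00, 18:30-19:00 (invert busy blocks within the working day).
Elena free: 13:15-15:45, 16:00-16:15, 18:00-18:45.
Erik free: 10:45-15:45, 16:30-19:00.
Arjun free: 08:30-10:45, 13:15-15:45, 17:15-19:00.
Rosa free: 11:45-16:45, 17:45-19:00.
Wendy free: 13:00-15:00, 17:00-18:45.
Kavya free: 12:00-15:00, 16:45-19:00 (invert busy blocks within the working day).
Tara ∩ Elena: 13:15-15:00, 18:30-18:45.
Tara ∩ Elena ∩ Erik: 13:15-15:00, 18:30-18:45.
Tara ∩ Elena ∩ Erik ∩ Arjun: 13:15-15:00, 18:30-18:45.
Tara ∩ Elena ∩ Erik ∩ Arjun ∩ Rosa: 13:15-15:00, 18:30-18:45.
Tara ∩ Elena ∩ Erik ∩ Arjun ∩ Rosa ∩ Wendy: 13:15-15:00, 18:30-18:45.
Tara ∩ Elena ∩ Erik ∩ Arjun ∩ Rosa ∩ Wendy ∩ Kavya: 13:15-15:00, 18:30-18:45.
So the common availability across everyone is 13:15-15:00, 18:30-18:45.
Summing the common windows: 105 + 15 = 120 minutes.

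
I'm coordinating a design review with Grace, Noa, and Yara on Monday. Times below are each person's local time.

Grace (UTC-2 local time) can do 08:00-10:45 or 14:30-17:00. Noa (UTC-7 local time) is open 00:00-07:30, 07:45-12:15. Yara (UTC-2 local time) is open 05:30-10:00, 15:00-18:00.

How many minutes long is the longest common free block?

Grace in UTC: 10:00-12:45, 16:30-19:00 (add 2h to convert from UTC-2).
Noa in UTC: 07:00-14:30, 14:45-19:15 (add 7h to convert from UTC-7).
Yara in UTC: 07:30-12:00, 17:00-20:00 (add 2h to convert from UTC-2).
Grace ∩ Noa: 10:00-12:45, 16:30-19:00.
Grace ∩ Noa ∩ Yara: 10:00-12:00, 17:00-19:00.
The longest is 10:00-12:00 at 120 minutes.

120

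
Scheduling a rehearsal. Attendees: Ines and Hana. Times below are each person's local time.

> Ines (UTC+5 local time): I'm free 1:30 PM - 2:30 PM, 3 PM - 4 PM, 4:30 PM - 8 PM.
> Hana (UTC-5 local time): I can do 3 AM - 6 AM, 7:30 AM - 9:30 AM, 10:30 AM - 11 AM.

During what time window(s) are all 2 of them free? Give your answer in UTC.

Ines in UTC: 08:30-09:30, 10:00-11:00, 11:30-15:00 (subtract 5h to convert from UTC+5).
Hana in UTC: 08:00-11:00, 12:30-14:30, 15:30-16:00 (add 5h to convert from UTC-5).
Ines ∩ Hana: 08:30-09:30, 10:00-11:00, 12:30-14:30.

08:30-09:30, 10:00-11:00, 12:30-14:30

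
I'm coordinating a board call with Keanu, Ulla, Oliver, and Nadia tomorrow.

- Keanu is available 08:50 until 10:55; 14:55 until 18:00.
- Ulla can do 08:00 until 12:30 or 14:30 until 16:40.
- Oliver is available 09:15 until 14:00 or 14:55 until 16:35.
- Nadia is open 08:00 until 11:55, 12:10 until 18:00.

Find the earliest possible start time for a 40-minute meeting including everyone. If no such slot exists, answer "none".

09:15

Keanu ∩ Ulla: 08:50-10:55, 14:55-16:40.
Keanu ∩ Ulla ∩ Oliver: 09:15-10:55, 14:55-16:35.
Keanu ∩ Ulla ∩ Oliver ∩ Nadia: 09:15-10:55, 14:55-16:35.
So the common availability across everyone is 09:15-10:55, 14:55-16:35.
The first common window of at least 40 minutes is 09:15-10:55, so the earliest start is 09:15.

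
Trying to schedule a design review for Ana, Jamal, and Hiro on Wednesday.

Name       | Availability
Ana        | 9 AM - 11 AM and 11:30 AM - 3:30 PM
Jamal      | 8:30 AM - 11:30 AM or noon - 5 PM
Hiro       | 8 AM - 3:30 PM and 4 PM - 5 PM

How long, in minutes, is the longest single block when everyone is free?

210

Ana ∩ Jamal: 09:00-11:00, 12:00-15:30.
Ana ∩ Jamal ∩ Hiro: 09:00-11:00, 12:00-15:30.
The longest is 12:00-15:30 at 210 minutes.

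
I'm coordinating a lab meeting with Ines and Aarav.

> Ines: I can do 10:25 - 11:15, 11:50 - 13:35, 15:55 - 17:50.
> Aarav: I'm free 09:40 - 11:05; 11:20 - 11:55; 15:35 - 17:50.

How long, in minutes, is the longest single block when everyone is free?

Ines ∩ Aarav: 10:25-11:05, 11:50-11:55, 15:55-17:50.
The longest is 15:55-17:50 at 115 minutes.

115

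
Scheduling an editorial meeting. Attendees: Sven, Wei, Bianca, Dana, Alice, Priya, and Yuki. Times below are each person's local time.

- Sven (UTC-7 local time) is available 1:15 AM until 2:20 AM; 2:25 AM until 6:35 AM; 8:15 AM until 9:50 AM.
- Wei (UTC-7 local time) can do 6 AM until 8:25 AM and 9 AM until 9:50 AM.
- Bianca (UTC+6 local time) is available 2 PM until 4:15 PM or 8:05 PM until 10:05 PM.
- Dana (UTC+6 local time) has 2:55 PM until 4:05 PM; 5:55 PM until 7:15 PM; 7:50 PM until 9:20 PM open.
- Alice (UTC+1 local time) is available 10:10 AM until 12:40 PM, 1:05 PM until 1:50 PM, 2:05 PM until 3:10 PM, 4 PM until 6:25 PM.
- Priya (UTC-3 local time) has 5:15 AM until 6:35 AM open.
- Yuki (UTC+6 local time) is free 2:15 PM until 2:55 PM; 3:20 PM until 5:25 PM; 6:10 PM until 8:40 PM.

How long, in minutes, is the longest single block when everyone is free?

Sven in UTC: 08:15-09:20, 09:25-13:35, 15:15-16:50 (add 7h to convert from UTC-7).
Wei in UTC: 13:00-15:25, 16:00-16:50 (add 7h to convert from UTC-7).
Bianca in UTC: 08:00-10:15, 14:05-16:05 (subtract 6h to convert from UTC+6).
Dana in UTC: 08:55-10:05, 11:55-13:15, 13:50-15:20 (subtract 6h to convert from UTC+6).
Alice in UTC: 09:10-11:40, 12:05-12:50, 13:05-14:10, 15:00-17:25 (subtract 1h to convert from UTC+1).
Priya in UTC: 08:15-09:35 (add 3h to convert from UTC-3).
Yuki in UTC: 08:15-08:55, 09:20-11:25, 12:10-14:40 (subtract 6h to convert from UTC+6).
Sven ∩ Wei: 13:00-13:35, 15:15-15:25, 16:00-16:50.
Sven ∩ Wei ∩ Bianca: 15:15-15:25, 16:00-16:05.
Sven ∩ Wei ∩ Bianca ∩ Dana: 15:15-15:20.
Sven ∩ Wei ∩ Bianca ∩ Dana ∩ Alice: 15:15-15:20.
Sven ∩ Wei ∩ Bianca ∩ Dana ∩ Alice ∩ Priya: ∅.
Sven ∩ Wei ∩ Bianca ∩ Dana ∩ Alice ∩ Priya ∩ Yuki: ∅.
There is no time when everyone is free.
No common window exists, so the longest block is 0 minutes.

0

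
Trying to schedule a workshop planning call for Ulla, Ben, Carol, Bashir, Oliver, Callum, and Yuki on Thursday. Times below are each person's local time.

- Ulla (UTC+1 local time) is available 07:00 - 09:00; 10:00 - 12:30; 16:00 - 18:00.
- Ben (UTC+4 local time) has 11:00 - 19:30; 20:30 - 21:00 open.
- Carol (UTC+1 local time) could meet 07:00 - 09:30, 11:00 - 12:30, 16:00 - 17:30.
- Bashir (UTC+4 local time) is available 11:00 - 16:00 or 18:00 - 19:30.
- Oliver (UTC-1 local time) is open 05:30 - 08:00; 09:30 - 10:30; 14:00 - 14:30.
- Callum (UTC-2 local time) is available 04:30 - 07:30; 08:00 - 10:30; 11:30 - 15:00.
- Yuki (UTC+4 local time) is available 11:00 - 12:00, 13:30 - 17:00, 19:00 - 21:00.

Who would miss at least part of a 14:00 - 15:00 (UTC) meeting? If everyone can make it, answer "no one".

Carol, Oliver, Ulla, Yuki

Ulla in UTC: 06:00-08:00, 09:00-11:30, 15:00-17:00 (subtract 1h to convert from UTC+1).
Ben in UTC: 07:00-15:30, 16:30-17:00 (subtract 4h to convert from UTC+4).
Carol in UTC: 06:00-08:30, 10:00-11:30, 15:00-16:30 (subtract 1h to convert from UTC+1).
Bashir in UTC: 07:00-12:00, 14:00-15:30 (subtract 4h to convert from UTC+4).
Oliver in UTC: 06:30-09:00, 10:30-11:30, 15:00-15:30 (add 1h to convert from UTC-1).
Callum in UTC: 06:30-09:30, 10:00-12:30, 13:30-17:00 (add 2h to convert from UTC-2).
Yuki in UTC: 07:00-08:00, 09:30-13:00, 15:00-17:00 (subtract 4h to convert from UTC+4).
Ulla: not fully free for 14:00-15:00. Ben: free for 14:00-15:00. Carol: not fully free for 14:00-15:00. Bashir: free for 14:00-15:00. Oliver: not fully free for 14:00-15:00. Callum: free for 14:00-15:00. Yuki: not fully free for 14:00-15:00.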